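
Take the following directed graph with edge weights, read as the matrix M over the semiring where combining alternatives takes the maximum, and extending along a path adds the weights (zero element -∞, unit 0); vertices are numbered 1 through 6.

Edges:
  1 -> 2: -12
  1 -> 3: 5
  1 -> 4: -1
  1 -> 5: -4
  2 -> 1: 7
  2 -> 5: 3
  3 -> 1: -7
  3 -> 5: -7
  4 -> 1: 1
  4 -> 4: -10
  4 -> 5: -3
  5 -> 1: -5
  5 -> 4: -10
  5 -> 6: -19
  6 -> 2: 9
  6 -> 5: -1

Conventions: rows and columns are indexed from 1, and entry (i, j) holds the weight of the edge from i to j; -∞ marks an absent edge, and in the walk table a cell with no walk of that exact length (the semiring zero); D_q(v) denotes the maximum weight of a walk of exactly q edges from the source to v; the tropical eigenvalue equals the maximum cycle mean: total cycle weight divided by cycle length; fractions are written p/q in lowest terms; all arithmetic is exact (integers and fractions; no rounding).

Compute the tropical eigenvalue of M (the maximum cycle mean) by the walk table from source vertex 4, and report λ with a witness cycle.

q=0: [-∞, -∞, -∞, 0, -∞, -∞]
q=1: [1, -∞, -∞, -10, -3, -∞]
q=2: [-8, -11, 6, 0, -3, -22]
q=3: [1, -13, -3, -9, -1, -22]
q=4: [-6, -11, 6, 0, -3, -20]
q=5: [1, -11, -1, -7, -1, -22]
q=6: [-4, -11, 6, 0, -3, -20]
Optimal cycle mean attained by: cycle 1->4->1, total (-1) + 1, length 2.
Answer: λ = 0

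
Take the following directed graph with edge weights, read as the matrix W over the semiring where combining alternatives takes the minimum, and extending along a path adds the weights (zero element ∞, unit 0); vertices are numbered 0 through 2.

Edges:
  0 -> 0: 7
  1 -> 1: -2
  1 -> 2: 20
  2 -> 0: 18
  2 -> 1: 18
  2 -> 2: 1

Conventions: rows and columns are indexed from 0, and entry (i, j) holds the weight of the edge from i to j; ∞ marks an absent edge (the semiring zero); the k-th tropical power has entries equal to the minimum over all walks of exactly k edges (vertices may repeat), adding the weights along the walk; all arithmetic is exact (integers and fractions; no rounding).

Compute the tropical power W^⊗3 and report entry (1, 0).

W^⊗2:
  [14, ∞, ∞]
  [38, -4, 18]
  [19, 16, 2]
W^⊗3:
  [21, ∞, ∞]
  [36, -6, 16]
  [20, 14, 3]
Key observation: the optimum is the walk 1->1->2->0, with weight (-2) + 20 + 18 = 36.
Optimal value attained by: walk 1->1->2->0.
Answer: (W^⊗3)[1][0] = 36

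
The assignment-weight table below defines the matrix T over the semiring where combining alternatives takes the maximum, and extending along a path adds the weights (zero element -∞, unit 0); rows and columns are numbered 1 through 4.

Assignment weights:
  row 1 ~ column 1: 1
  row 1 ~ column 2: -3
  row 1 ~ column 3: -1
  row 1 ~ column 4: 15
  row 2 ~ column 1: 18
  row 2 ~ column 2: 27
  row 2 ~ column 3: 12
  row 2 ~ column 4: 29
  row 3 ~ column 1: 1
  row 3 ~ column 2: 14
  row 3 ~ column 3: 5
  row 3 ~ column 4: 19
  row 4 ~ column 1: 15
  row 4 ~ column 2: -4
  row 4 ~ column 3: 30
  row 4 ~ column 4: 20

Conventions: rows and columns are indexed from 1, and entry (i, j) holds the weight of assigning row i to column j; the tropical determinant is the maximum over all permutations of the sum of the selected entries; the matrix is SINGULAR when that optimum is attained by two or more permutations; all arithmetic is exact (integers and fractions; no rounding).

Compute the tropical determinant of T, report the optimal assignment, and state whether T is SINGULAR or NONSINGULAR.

σ = (1, 2, 3, 4): 1 + 27 + 5 + 20 = 53
σ = (1, 2, 4, 3): 1 + 27 + 19 + 30 = 77
σ = (1, 3, 2, 4): 1 + 12 + 14 + 20 = 47
σ = (1, 3, 4, 2): 1 + 12 + 19 + (-4) = 28
σ = (1, 4, 2, 3): 1 + 29 + 14 + 30 = 74
σ = (1, 4, 3, 2): 1 + 29 + 5 + (-4) = 31
σ = (2, 1, 3, 4): (-3) + 18 + 5 + 20 = 40
σ = (2, 1, 4, 3): (-3) + 18 + 19 + 30 = 64
σ = (2, 3, 1, 4): (-3) + 12 + 1 + 20 = 30
σ = (2, 3, 4, 1): (-3) + 12 + 19 + 15 = 43
σ = (2, 4, 1, 3): (-3) + 29 + 1 + 30 = 57
σ = (2, 4, 3, 1): (-3) + 29 + 5 + 15 = 46
σ = (3, 1, 2, 4): (-1) + 18 + 14 + 20 = 51
σ = (3, 1, 4, 2): (-1) + 18 + 19 + (-4) = 32
σ = (3, 2, 1, 4): (-1) + 27 + 1 + 20 = 47
σ = (3, 2, 4, 1): (-1) + 27 + 19 + 15 = 60
σ = (3, 4, 1, 2): (-1) + 29 + 1 + (-4) = 25
σ = (3, 4, 2, 1): (-1) + 29 + 14 + 15 = 57
σ = (4, 1, 2, 3): 15 + 18 + 14 + 30 = 77
σ = (4, 1, 3, 2): 15 + 18 + 5 + (-4) = 34
σ = (4, 2, 1, 3): 15 + 27 + 1 + 30 = 73
σ = (4, 2, 3, 1): 15 + 27 + 5 + 15 = 62
σ = (4, 3, 1, 2): 15 + 12 + 1 + (-4) = 24
σ = (4, 3, 2, 1): 15 + 12 + 14 + 15 = 56
Optimal value attained by: σ = (1, 2, 4, 3).
Answer: det⊕(T) = 77; verdict: SINGULAR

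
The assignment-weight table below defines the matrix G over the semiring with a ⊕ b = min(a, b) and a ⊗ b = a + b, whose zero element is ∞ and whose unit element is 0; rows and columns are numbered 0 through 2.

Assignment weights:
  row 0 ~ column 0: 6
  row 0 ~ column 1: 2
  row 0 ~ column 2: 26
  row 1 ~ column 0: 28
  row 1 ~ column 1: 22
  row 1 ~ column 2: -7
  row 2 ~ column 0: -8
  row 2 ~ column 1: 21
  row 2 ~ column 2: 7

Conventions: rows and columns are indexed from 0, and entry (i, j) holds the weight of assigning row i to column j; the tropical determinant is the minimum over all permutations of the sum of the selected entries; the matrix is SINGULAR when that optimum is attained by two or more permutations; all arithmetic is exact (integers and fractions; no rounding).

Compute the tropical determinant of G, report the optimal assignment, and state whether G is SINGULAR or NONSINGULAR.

σ = (0, 1, 2): 6 + 22 + 7 = 35
σ = (0, 2, 1): 6 + (-7) + 21 = 20
σ = (1, 0, 2): 2 + 28 + 7 = 37
σ = (1, 2, 0): 2 + (-7) + (-8) = -13
σ = (2, 0, 1): 26 + 28 + 21 = 75
σ = (2, 1, 0): 26 + 22 + (-8) = 40
Optimal value attained by: σ = (1, 2, 0).
Answer: det⊕(G) = -13; verdict: NONSINGULAR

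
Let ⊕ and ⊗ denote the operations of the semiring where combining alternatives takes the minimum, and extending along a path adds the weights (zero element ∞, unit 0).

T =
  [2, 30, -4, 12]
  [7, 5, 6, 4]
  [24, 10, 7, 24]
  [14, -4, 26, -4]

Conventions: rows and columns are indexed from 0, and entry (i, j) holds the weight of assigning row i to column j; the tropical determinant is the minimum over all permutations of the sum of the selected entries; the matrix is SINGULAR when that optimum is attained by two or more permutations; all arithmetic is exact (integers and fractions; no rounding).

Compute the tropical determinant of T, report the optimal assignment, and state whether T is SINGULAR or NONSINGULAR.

σ = (0, 1, 2, 3): 2 + 5 + 7 + (-4) = 10
σ = (0, 1, 3, 2): 2 + 5 + 24 + 26 = 57
σ = (0, 2, 1, 3): 2 + 6 + 10 + (-4) = 14
σ = (0, 2, 3, 1): 2 + 6 + 24 + (-4) = 28
σ = (0, 3, 1, 2): 2 + 4 + 10 + 26 = 42
σ = (0, 3, 2, 1): 2 + 4 + 7 + (-4) = 9
σ = (1, 0, 2, 3): 30 + 7 + 7 + (-4) = 40
σ = (1, 0, 3, 2): 30 + 7 + 24 + 26 = 87
σ = (1, 2, 0, 3): 30 + 6 + 24 + (-4) = 56
σ = (1, 2, 3, 0): 30 + 6 + 24 + 14 = 74
σ = (1, 3, 0, 2): 30 + 4 + 24 + 26 = 84
σ = (1, 3, 2, 0): 30 + 4 + 7 + 14 = 55
σ = (2, 0, 1, 3): (-4) + 7 + 10 + (-4) = 9
σ = (2, 0, 3, 1): (-4) + 7 + 24 + (-4) = 23
σ = (2, 1, 0, 3): (-4) + 5 + 24 + (-4) = 21
σ = (2, 1, 3, 0): (-4) + 5 + 24 + 14 = 39
σ = (2, 3, 0, 1): (-4) + 4 + 24 + (-4) = 20
σ = (2, 3, 1, 0): (-4) + 4 + 10 + 14 = 24
σ = (3, 0, 1, 2): 12 + 7 + 10 + 26 = 55
σ = (3, 0, 2, 1): 12 + 7 + 7 + (-4) = 22
σ = (3, 1, 0, 2): 12 + 5 + 24 + 26 = 67
σ = (3, 1, 2, 0): 12 + 5 + 7 + 14 = 38
σ = (3, 2, 0, 1): 12 + 6 + 24 + (-4) = 38
σ = (3, 2, 1, 0): 12 + 6 + 10 + 14 = 42
Optimal value attained by: σ = (0, 3, 2, 1).
Answer: det⊕(T) = 9; verdict: SINGULAR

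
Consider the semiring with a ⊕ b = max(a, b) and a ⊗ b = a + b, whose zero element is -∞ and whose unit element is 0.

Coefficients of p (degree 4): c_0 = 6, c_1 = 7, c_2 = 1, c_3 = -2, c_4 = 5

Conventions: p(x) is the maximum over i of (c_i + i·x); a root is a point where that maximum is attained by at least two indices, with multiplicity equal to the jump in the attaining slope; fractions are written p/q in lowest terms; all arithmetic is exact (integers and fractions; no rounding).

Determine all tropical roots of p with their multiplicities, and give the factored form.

hull edge (i=0, c=6) to (i=1, c=7): slope 1, span 1
hull edge (i=1, c=7) to (i=4, c=5): slope -2/3, span 3
Factored form: p(x) = 5 ⊗ (x ⊕ (-1)) ⊗ (x ⊕ 2/3) ⊗ (x ⊕ 2/3) ⊗ (x ⊕ 2/3)
Answer: roots = -1 (mult 1), 2/3 (mult 3)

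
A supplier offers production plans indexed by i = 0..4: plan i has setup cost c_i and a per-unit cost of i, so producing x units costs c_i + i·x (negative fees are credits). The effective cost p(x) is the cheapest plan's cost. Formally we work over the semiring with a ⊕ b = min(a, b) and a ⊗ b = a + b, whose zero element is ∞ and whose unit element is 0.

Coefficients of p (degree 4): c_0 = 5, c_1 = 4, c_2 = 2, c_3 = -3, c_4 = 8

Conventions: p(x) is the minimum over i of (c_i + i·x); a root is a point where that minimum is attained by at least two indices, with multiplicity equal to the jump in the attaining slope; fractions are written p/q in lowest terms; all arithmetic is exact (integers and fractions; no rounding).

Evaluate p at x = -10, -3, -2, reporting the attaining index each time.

p(-10) = min(5+0·(-10)=5, 4+1·(-10)=-6, 2+2·(-10)=-18, -3+3·(-10)=-33, 8+4·(-10)=-32) = -33 (attained by i=3)
p(-3) = min(5+0·(-3)=5, 4+1·(-3)=1, 2+2·(-3)=-4, -3+3·(-3)=-12, 8+4·(-3)=-4) = -12 (attained by i=3)
p(-2) = min(5+0·(-2)=5, 4+1·(-2)=2, 2+2·(-2)=-2, -3+3·(-2)=-9, 8+4·(-2)=0) = -9 (attained by i=3)
Answer: p(-10) = -33; p(-3) = -12; p(-2) = -9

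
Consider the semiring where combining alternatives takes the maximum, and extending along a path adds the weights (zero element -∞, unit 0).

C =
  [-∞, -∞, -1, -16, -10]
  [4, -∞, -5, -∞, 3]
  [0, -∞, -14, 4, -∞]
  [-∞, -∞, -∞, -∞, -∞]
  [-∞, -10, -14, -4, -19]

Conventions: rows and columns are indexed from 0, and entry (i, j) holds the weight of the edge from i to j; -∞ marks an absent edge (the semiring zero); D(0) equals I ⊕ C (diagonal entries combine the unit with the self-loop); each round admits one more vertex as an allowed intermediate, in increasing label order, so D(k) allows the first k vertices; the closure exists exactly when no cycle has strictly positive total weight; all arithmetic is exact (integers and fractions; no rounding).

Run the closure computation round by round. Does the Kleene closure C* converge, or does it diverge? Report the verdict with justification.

D(0):
  [0, -∞, -1, -16, -10]
  [4, 0, -5, -∞, 3]
  [0, -∞, 0, 4, -∞]
  [-∞, -∞, -∞, 0, -∞]
  [-∞, -10, -14, -4, 0]
D(1):
  [0, -∞, -1, -16, -10]
  [4, 0, 3, -12, 3]
  [0, -∞, 0, 4, -10]
  [-∞, -∞, -∞, 0, -∞]
  [-∞, -10, -14, -4, 0]
D(2):
  [0, -∞, -1, -16, -10]
  [4, 0, 3, -12, 3]
  [0, -∞, 0, 4, -10]
  [-∞, -∞, -∞, 0, -∞]
  [-6, -10, -7, -4, 0]
D(3):
  [0, -∞, -1, 3, -10]
  [4, 0, 3, 7, 3]
  [0, -∞, 0, 4, -10]
  [-∞, -∞, -∞, 0, -∞]
  [-6, -10, -7, -3, 0]
D(4):
  [0, -∞, -1, 3, -10]
  [4, 0, 3, 7, 3]
  [0, -∞, 0, 4, -10]
  [-∞, -∞, -∞, 0, -∞]
  [-6, -10, -7, -3, 0]
D(5):
  [0, -20, -1, 3, -10]
  [4, 0, 3, 7, 3]
  [0, -20, 0, 4, -10]
  [-∞, -∞, -∞, 0, -∞]
  [-6, -10, -7, -3, 0]
Key observation: every diagonal entry stays at the unit through all rounds, so no improving cycle exists.
Answer: CONVERGES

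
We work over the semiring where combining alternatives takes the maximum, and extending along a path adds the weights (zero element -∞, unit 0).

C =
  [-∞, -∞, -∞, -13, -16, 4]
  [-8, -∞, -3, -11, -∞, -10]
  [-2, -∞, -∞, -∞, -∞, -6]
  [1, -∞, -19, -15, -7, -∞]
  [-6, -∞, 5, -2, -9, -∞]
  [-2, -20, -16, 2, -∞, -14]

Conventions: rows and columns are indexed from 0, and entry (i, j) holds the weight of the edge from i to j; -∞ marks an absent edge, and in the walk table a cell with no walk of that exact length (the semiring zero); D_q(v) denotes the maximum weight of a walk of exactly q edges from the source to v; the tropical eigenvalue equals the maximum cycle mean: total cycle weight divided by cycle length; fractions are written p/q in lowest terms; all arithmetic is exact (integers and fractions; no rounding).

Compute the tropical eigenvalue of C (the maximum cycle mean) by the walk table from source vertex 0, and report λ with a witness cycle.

q=0: [0, -∞, -∞, -∞, -∞, -∞]
q=1: [-∞, -∞, -∞, -13, -16, 4]
q=2: [2, -16, -11, 6, -20, -10]
q=3: [7, -30, -13, -8, -1, 6]
q=4: [4, -14, 4, 8, -9, 11]
q=5: [9, -9, -4, 13, 1, 8]
q=6: [14, -12, 6, 10, 6, 13]
Optimal cycle mean attained by: cycle 0->5->3->0, total 4 + 2 + 1, length 3.
Answer: λ = 7/3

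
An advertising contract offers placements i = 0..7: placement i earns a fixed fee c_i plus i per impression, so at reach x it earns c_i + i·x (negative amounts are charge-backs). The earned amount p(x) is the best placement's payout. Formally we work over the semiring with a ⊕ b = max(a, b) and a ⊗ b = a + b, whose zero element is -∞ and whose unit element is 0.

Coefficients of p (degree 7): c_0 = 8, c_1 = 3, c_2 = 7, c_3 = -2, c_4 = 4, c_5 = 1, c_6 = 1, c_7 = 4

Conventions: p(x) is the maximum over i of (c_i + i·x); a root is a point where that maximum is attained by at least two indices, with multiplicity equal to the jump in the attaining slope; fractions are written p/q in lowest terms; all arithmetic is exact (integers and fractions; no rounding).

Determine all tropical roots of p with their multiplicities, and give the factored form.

hull edge (i=0, c=8) to (i=2, c=7): slope -1/2, span 2
hull edge (i=2, c=7) to (i=7, c=4): slope -3/5, span 5
Factored form: p(x) = 4 ⊗ (x ⊕ 1/2) ⊗ (x ⊕ 1/2) ⊗ (x ⊕ 3/5) ⊗ (x ⊕ 3/5) ⊗ (x ⊕ 3/5) ⊗ (x ⊕ 3/5) ⊗ (x ⊕ 3/5)
Answer: roots = 1/2 (mult 2), 3/5 (mult 5)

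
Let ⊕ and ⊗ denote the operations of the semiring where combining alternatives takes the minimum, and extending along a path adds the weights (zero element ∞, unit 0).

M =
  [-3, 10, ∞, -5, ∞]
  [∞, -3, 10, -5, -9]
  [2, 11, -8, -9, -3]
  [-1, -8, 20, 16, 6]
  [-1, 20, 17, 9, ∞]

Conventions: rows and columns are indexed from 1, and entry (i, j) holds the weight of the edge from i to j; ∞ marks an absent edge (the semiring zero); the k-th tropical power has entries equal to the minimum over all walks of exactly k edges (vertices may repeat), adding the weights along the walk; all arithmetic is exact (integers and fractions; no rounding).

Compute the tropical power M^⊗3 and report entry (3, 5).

M^⊗2:
  [-6, -13, 15, -8, 1]
  [-10, -13, 2, -8, -12]
  [-10, -17, -16, -17, -11]
  [-4, -11, 2, -13, -17]
  [-4, 1, 9, -6, 11]
M^⊗3:
  [-9, -16, -3, -18, -22]
  [-13, -16, -6, -18, -22]
  [-18, -25, -24, -25, -26]
  [-18, -21, -6, -16, -20]
  [-7, -14, 1, -9, -8]
Key observation: the optimum is the walk 3->4->2->5, with weight (-9) + (-8) + (-9) = -26.
Optimal value attained by: walk 3->4->2->5.
Answer: (M^⊗3)[3][5] = -26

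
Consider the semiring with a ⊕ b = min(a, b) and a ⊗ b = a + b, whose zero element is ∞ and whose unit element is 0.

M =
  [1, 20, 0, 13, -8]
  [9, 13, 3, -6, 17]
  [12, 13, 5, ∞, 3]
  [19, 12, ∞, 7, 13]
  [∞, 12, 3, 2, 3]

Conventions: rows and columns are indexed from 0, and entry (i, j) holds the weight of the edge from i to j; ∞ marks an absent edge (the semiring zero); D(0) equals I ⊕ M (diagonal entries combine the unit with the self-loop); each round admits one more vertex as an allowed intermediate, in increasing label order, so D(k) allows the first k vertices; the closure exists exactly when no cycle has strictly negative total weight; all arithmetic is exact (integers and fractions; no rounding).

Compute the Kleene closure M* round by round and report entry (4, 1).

D(0):
  [0, 20, 0, 13, -8]
  [9, 0, 3, -6, 17]
  [12, 13, 0, ∞, 3]
  [19, 12, ∞, 0, 13]
  [∞, 12, 3, 2, 0]
D(1):
  [0, 20, 0, 13, -8]
  [9, 0, 3, -6, 1]
  [12, 13, 0, 25, 3]
  [19, 12, 19, 0, 11]
  [∞, 12, 3, 2, 0]
D(2):
  [0, 20, 0, 13, -8]
  [9, 0, 3, -6, 1]
  [12, 13, 0, 7, 3]
  [19, 12, 15, 0, 11]
  [21, 12, 3, 2, 0]
D(3):
  [0, 13, 0, 7, -8]
  [9, 0, 3, -6, 1]
  [12, 13, 0, 7, 3]
  [19, 12, 15, 0, 11]
  [15, 12, 3, 2, 0]
D(4):
  [0, 13, 0, 7, -8]
  [9, 0, 3, -6, 1]
  [12, 13, 0, 7, 3]
  [19, 12, 15, 0, 11]
  [15, 12, 3, 2, 0]
D(5):
  [0, 4, -5, -6, -8]
  [9, 0, 3, -6, 1]
  [12, 13, 0, 5, 3]
  [19, 12, 14, 0, 11]
  [15, 12, 3, 2, 0]
Answer: M*[4][1] = 12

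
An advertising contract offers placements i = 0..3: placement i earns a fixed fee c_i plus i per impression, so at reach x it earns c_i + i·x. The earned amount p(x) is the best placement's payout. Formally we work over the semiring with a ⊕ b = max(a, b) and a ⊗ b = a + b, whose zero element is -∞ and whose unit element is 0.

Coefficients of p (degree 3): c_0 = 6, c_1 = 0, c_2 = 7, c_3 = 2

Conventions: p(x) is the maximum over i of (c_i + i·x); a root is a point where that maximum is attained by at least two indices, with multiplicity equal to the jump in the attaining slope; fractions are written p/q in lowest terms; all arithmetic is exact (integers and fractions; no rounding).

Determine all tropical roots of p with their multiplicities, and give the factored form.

hull edge (i=0, c=6) to (i=2, c=7): slope 1/2, span 2
hull edge (i=2, c=7) to (i=3, c=2): slope -5, span 1
Factored form: p(x) = 2 ⊗ (x ⊕ (-1/2)) ⊗ (x ⊕ (-1/2)) ⊗ (x ⊕ 5)
Answer: roots = -1/2 (mult 2), 5 (mult 1)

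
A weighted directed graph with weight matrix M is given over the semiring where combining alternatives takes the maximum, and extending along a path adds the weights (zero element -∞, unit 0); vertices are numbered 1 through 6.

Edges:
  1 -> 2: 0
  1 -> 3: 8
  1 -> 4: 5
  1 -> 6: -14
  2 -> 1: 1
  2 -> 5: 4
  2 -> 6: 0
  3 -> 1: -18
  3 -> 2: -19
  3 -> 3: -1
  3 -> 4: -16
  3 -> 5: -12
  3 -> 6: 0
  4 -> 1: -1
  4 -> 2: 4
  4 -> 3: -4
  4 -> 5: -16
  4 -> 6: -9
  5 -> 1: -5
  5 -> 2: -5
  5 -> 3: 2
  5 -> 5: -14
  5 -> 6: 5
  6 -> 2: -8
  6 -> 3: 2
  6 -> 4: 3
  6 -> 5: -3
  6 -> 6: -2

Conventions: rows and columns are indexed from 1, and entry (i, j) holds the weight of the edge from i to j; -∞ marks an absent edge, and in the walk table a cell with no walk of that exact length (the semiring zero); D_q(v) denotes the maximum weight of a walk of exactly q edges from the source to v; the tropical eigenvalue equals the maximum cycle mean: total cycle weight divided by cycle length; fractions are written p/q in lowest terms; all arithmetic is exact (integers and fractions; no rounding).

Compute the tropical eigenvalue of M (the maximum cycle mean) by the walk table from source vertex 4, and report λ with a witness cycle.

q=0: [-∞, -∞, -∞, 0, -∞, -∞]
q=1: [-1, 4, -4, -∞, -16, -9]
q=2: [5, -1, 7, 4, 8, 4]
q=3: [3, 8, 13, 10, 3, 13]
q=4: [9, 14, 15, 16, 12, 13]
q=5: [15, 20, 17, 16, 18, 17]
q=6: [21, 20, 23, 20, 24, 23]
Optimal cycle mean attained by: cycle 2->5->6->4->2, total 4 + 5 + 3 + 4, length 4.
Answer: λ = 4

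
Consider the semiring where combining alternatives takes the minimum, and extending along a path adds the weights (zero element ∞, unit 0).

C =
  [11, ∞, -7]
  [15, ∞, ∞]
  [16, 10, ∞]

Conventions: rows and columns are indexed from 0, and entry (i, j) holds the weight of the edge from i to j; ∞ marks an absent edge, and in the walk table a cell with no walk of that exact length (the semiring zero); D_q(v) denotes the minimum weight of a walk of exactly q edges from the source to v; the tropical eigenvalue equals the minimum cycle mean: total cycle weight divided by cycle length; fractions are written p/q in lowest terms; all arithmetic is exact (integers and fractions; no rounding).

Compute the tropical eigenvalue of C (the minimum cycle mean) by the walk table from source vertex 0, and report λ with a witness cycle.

q=0: [0, ∞, ∞]
q=1: [11, ∞, -7]
q=2: [9, 3, 4]
q=3: [18, 14, 2]
Optimal cycle mean attained by: cycle 0->2->0, total (-7) + 16, length 2.
Answer: λ = 9/2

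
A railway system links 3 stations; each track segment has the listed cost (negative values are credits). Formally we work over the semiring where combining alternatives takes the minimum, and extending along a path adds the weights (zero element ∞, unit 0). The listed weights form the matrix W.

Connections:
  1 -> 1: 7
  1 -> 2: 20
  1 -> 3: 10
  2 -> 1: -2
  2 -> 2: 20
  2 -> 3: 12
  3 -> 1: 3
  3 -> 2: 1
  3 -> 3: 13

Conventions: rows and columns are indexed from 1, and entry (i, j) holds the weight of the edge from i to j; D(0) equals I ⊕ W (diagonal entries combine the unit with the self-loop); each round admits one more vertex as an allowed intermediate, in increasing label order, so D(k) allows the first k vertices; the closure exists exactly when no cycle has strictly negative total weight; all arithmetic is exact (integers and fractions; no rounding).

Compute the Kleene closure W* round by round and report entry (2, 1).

D(0):
  [0, 20, 10]
  [-2, 0, 12]
  [3, 1, 0]
D(1):
  [0, 20, 10]
  [-2, 0, 8]
  [3, 1, 0]
D(2):
  [0, 20, 10]
  [-2, 0, 8]
  [-1, 1, 0]
D(3):
  [0, 11, 10]
  [-2, 0, 8]
  [-1, 1, 0]
Answer: W*[2][1] = -2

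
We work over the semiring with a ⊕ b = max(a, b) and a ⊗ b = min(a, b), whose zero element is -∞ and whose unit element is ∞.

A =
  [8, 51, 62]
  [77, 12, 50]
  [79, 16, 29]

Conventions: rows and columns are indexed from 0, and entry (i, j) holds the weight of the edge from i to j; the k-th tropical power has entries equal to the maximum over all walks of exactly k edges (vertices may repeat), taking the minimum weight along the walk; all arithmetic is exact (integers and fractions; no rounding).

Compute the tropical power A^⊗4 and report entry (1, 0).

A^⊗2:
  [62, 16, 50]
  [50, 51, 62]
  [29, 51, 62]
A^⊗3:
  [50, 51, 62]
  [62, 50, 50]
  [62, 29, 50]
A^⊗4:
  [62, 50, 50]
  [50, 51, 62]
  [50, 51, 62]
Key observation: the optimum is the walk 1->0->1->2->0, with weight 77 min 51 min 50 min 79 = 50.
Optimal value attained by: walk 1->0->1->2->0.
Answer: (A^⊗4)[1][0] = 50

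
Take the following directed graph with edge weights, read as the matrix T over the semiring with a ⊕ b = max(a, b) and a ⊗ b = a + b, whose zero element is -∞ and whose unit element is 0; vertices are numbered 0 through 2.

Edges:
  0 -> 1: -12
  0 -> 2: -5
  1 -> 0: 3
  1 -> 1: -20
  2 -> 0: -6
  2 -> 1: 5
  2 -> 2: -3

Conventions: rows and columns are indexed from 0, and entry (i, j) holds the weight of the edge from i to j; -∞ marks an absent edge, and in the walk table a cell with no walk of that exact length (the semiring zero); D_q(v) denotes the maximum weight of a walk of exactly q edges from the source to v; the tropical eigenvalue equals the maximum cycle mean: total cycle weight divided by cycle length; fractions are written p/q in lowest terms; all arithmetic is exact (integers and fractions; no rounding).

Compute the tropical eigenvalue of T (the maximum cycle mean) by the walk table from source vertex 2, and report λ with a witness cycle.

q=0: [-∞, -∞, 0]
q=1: [-6, 5, -3]
q=2: [8, 2, -6]
q=3: [5, -1, 3]
Optimal cycle mean attained by: cycle 0->2->1->0, total (-5) + 5 + 3, length 3.
Answer: λ = 1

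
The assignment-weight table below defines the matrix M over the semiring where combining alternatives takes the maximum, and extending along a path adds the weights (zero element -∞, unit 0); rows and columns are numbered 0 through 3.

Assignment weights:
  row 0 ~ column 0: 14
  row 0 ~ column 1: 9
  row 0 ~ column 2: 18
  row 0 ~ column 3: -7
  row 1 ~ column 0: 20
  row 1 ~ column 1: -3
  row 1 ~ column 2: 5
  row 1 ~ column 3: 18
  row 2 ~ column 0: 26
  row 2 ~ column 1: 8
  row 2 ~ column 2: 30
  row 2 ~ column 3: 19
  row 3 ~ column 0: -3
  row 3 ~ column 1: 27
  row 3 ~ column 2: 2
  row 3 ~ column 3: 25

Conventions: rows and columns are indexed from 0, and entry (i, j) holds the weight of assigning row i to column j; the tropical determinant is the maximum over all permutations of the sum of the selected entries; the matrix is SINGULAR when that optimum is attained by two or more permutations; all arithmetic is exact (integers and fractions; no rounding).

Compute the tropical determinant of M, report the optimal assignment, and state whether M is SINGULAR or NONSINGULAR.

σ = (0, 1, 2, 3): 14 + (-3) + 30 + 25 = 66
σ = (0, 1, 3, 2): 14 + (-3) + 19 + 2 = 32
σ = (0, 2, 1, 3): 14 + 5 + 8 + 25 = 52
σ = (0, 2, 3, 1): 14 + 5 + 19 + 27 = 65
σ = (0, 3, 1, 2): 14 + 18 + 8 + 2 = 42
σ = (0, 3, 2, 1): 14 + 18 + 30 + 27 = 89
σ = (1, 0, 2, 3): 9 + 20 + 30 + 25 = 84
σ = (1, 0, 3, 2): 9 + 20 + 19 + 2 = 50
σ = (1, 2, 0, 3): 9 + 5 + 26 + 25 = 65
σ = (1, 2, 3, 0): 9 + 5 + 19 + (-3) = 30
σ = (1, 3, 0, 2): 9 + 18 + 26 + 2 = 55
σ = (1, 3, 2, 0): 9 + 18 + 30 + (-3) = 54
σ = (2, 0, 1, 3): 18 + 20 + 8 + 25 = 71
σ = (2, 0, 3, 1): 18 + 20 + 19 + 27 = 84
σ = (2, 1, 0, 3): 18 + (-3) + 26 + 25 = 66
σ = (2, 1, 3, 0): 18 + (-3) + 19 + (-3) = 31
σ = (2, 3, 0, 1): 18 + 18 + 26 + 27 = 89
σ = (2, 3, 1, 0): 18 + 18 + 8 + (-3) = 41
σ = (3, 0, 1, 2): (-7) + 20 + 8 + 2 = 23
σ = (3, 0, 2, 1): (-7) + 20 + 30 + 27 = 70
σ = (3, 1, 0, 2): (-7) + (-3) + 26 + 2 = 18
σ = (3, 1, 2, 0): (-7) + (-3) + 30 + (-3) = 17
σ = (3, 2, 0, 1): (-7) + 5 + 26 + 27 = 51
σ = (3, 2, 1, 0): (-7) + 5 + 8 + (-3) = 3
Optimal value attained by: σ = (0, 3, 2, 1).
Answer: det⊕(M) = 89; verdict: SINGULAR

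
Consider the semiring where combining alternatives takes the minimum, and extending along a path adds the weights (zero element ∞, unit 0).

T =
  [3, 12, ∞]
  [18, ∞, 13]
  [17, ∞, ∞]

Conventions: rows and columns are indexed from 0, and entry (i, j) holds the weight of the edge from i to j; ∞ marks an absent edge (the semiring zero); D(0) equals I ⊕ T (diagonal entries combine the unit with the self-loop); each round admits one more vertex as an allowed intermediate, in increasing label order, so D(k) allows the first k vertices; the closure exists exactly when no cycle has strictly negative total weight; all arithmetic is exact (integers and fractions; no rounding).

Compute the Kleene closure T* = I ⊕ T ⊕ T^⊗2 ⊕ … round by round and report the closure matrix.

D(0):
  [0, 12, ∞]
  [18, 0, 13]
  [17, ∞, 0]
D(1):
  [0, 12, ∞]
  [18, 0, 13]
  [17, 29, 0]
D(2):
  [0, 12, 25]
  [18, 0, 13]
  [17, 29, 0]
D(3):
  [0, 12, 25]
  [18, 0, 13]
  [17, 29, 0]
Answer: T* = [[0, 12, 25], [18, 0, 13], [17, 29, 0]]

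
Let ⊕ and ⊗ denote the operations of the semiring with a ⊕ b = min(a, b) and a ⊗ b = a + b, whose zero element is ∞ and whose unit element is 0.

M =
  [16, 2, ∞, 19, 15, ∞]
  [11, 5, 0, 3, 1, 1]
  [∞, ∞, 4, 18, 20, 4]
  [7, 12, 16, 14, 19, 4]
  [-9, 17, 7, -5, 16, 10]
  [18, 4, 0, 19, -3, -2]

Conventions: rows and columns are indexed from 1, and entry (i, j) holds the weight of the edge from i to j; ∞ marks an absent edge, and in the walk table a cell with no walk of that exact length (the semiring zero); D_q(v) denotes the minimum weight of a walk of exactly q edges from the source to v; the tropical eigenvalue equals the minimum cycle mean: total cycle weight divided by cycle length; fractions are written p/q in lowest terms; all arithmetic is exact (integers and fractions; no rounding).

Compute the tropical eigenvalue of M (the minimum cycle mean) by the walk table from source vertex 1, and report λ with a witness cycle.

q=0: [0, ∞, ∞, ∞, ∞, ∞]
q=1: [16, 2, ∞, 19, 15, ∞]
q=2: [6, 7, 2, 5, 3, 3]
q=3: [-6, 7, 3, -2, 0, 1]
q=4: [-9, -4, 1, -5, -2, -1]
q=5: [-11, -7, -4, -7, -4, -3]
q=6: [-13, -9, -7, -9, -6, -6]
Optimal cycle mean attained by: cycle 1->2->6->5->1, total 2 + 1 + (-3) + (-9), length 4.
Answer: λ = -9/4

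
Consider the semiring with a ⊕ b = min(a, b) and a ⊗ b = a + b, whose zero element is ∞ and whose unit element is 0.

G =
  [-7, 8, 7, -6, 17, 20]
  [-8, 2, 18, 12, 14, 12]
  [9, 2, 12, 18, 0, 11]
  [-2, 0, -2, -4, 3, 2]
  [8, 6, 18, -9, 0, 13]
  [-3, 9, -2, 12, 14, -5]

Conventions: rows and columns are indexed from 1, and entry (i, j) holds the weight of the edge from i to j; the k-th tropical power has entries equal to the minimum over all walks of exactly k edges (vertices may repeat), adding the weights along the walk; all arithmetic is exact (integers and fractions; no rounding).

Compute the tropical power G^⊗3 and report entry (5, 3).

G^⊗2:
  [-14, -6, -8, -13, -3, -4]
  [-15, 0, -1, -14, 9, 7]
  [-6, 4, 9, -9, 0, 6]
  [-9, -4, -6, -8, -2, -3]
  [-11, -9, -11, -13, -6, -7]
  [-10, 0, -7, -9, -2, -10]
G^⊗3:
  [-21, -13, -15, -20, -10, -11]
  [-22, -14, -16, -21, -11, -12]
  [-13, -9, -11, -13, -6, -7]
  [-16, -8, -10, -15, -6, -8]
  [-18, -13, -15, -17, -11, -12]
  [-17, -9, -12, -16, -7, -15]
Key observation: the optimum is the walk 5->4->4->3, with weight (-9) + (-4) + (-2) = -15.
Optimal value attained by: walk 5->4->4->3.
Answer: (G^⊗3)[5][3] = -15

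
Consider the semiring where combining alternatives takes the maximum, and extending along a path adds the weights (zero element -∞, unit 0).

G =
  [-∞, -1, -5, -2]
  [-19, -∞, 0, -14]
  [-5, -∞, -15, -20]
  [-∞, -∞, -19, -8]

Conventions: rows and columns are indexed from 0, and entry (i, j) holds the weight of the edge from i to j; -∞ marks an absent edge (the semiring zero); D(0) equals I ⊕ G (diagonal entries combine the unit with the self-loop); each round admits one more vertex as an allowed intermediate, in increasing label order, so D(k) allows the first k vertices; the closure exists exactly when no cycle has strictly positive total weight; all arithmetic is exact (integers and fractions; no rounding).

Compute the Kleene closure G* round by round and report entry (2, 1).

D(0):
  [0, -1, -5, -2]
  [-19, 0, 0, -14]
  [-5, -∞, 0, -20]
  [-∞, -∞, -19, 0]
D(1):
  [0, -1, -5, -2]
  [-19, 0, 0, -14]
  [-5, -6, 0, -7]
  [-∞, -∞, -19, 0]
D(2):
  [0, -1, -1, -2]
  [-19, 0, 0, -14]
  [-5, -6, 0, -7]
  [-∞, -∞, -19, 0]
D(3):
  [0, -1, -1, -2]
  [-5, 0, 0, -7]
  [-5, -6, 0, -7]
  [-24, -25, -19, 0]
D(4):
  [0, -1, -1, -2]
  [-5, 0, 0, -7]
  [-5, -6, 0, -7]
  [-24, -25, -19, 0]
Answer: G*[2][1] = -6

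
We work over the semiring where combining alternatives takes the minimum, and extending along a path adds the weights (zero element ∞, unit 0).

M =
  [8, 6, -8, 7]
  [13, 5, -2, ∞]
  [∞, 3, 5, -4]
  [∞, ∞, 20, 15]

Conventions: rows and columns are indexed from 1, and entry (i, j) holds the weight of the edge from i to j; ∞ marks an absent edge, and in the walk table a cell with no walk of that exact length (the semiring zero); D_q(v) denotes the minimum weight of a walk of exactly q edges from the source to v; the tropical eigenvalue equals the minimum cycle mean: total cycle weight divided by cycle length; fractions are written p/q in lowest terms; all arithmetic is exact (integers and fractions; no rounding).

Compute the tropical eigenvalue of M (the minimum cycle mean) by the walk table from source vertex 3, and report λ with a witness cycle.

q=0: [∞, ∞, 0, ∞]
q=1: [∞, 3, 5, -4]
q=2: [16, 8, 1, 1]
q=3: [21, 4, 6, -3]
q=4: [17, 9, 2, 2]
Optimal cycle mean attained by: cycle 2->3->2, total (-2) + 3, length 2.
Answer: λ = 1/2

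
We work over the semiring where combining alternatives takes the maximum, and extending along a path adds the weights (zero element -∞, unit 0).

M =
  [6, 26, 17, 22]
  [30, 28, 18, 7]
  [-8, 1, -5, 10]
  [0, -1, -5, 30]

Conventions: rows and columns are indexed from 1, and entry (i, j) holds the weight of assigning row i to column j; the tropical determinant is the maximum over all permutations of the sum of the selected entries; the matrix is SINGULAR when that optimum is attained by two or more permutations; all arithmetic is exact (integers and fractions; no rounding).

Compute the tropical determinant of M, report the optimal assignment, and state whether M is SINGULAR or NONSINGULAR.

σ = (1, 2, 3, 4): 6 + 28 + (-5) + 30 = 59
σ = (1, 2, 4, 3): 6 + 28 + 10 + (-5) = 39
σ = (1, 3, 2, 4): 6 + 18 + 1 + 30 = 55
σ = (1, 3, 4, 2): 6 + 18 + 10 + (-1) = 33
σ = (1, 4, 2, 3): 6 + 7 + 1 + (-5) = 9
σ = (1, 4, 3, 2): 6 + 7 + (-5) + (-1) = 7
σ = (2, 1, 3, 4): 26 + 30 + (-5) + 30 = 81
σ = (2, 1, 4, 3): 26 + 30 + 10 + (-5) = 61
σ = (2, 3, 1, 4): 26 + 18 + (-8) + 30 = 66
σ = (2, 3, 4, 1): 26 + 18 + 10 + 0 = 54
σ = (2, 4, 1, 3): 26 + 7 + (-8) + (-5) = 20
σ = (2, 4, 3, 1): 26 + 7 + (-5) + 0 = 28
σ = (3, 1, 2, 4): 17 + 30 + 1 + 30 = 78
σ = (3, 1, 4, 2): 17 + 30 + 10 + (-1) = 56
σ = (3, 2, 1, 4): 17 + 28 + (-8) + 30 = 67
σ = (3, 2, 4, 1): 17 + 28 + 10 + 0 = 55
σ = (3, 4, 1, 2): 17 + 7 + (-8) + (-1) = 15
σ = (3, 4, 2, 1): 17 + 7 + 1 + 0 = 25
σ = (4, 1, 2, 3): 22 + 30 + 1 + (-5) = 48
σ = (4, 1, 3, 2): 22 + 30 + (-5) + (-1) = 46
σ = (4, 2, 1, 3): 22 + 28 + (-8) + (-5) = 37
σ = (4, 2, 3, 1): 22 + 28 + (-5) + 0 = 45
σ = (4, 3, 1, 2): 22 + 18 + (-8) + (-1) = 31
σ = (4, 3, 2, 1): 22 + 18 + 1 + 0 = 41
Optimal value attained by: σ = (2, 1, 3, 4).
Answer: det⊕(M) = 81; verdict: NONSINGULAR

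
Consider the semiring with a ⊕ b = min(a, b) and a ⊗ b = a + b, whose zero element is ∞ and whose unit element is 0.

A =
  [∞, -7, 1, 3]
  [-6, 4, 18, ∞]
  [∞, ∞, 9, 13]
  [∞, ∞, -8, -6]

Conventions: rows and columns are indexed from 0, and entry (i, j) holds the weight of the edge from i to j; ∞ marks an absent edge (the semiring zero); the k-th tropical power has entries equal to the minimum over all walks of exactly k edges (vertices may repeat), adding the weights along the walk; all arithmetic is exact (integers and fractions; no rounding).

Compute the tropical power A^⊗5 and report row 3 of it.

A^⊗2:
  [-13, -3, -5, -3]
  [-2, -13, -5, -3]
  [∞, ∞, 5, 7]
  [∞, ∞, -14, -12]
A^⊗3:
  [-9, -20, -12, -10]
  [-19, -9, -11, -9]
  [∞, ∞, -1, 1]
  [∞, ∞, -20, -18]
A^⊗4:
  [-26, -16, -18, -16]
  [-15, -26, -18, -16]
  [∞, ∞, -7, -5]
  [∞, ∞, -26, -24]
A^⊗5:
  [-22, -33, -25, -23]
  [-32, -22, -24, -22]
  [∞, ∞, -13, -11]
  [∞, ∞, -32, -30]
Answer: row 3 of A^⊗5 = [∞, ∞, -32, -30]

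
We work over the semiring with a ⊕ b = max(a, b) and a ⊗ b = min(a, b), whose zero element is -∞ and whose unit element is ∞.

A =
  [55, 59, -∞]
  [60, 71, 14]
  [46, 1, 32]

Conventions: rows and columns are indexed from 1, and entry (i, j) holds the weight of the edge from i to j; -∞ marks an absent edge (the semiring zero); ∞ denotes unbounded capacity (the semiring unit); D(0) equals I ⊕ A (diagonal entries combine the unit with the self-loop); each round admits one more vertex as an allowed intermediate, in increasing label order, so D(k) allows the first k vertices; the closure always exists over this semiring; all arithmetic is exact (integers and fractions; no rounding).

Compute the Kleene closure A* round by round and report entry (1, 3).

D(0):
  [∞, 59, -∞]
  [60, ∞, 14]
  [46, 1, ∞]
D(1):
  [∞, 59, -∞]
  [60, ∞, 14]
  [46, 46, ∞]
D(2):
  [∞, 59, 14]
  [60, ∞, 14]
  [46, 46, ∞]
D(3):
  [∞, 59, 14]
  [60, ∞, 14]
  [46, 46, ∞]
Answer: A*[1][3] = 14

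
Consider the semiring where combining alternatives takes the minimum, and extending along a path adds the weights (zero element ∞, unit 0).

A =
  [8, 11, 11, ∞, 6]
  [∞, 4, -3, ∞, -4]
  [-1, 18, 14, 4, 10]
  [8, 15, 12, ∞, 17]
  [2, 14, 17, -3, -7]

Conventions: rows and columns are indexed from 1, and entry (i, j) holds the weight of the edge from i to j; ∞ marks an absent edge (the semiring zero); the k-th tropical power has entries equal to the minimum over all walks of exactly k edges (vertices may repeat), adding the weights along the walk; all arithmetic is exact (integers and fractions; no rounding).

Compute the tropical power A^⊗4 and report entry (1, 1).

A^⊗2:
  [8, 15, 8, 3, -1]
  [-4, 8, 1, -7, -11]
  [7, 10, 10, 7, 3]
  [11, 19, 12, 14, 10]
  [-5, 7, 9, -10, -14]
A^⊗3:
  [1, 13, 12, -4, -8]
  [-9, 3, 5, -14, -18]
  [5, 14, 7, 0, -4]
  [11, 22, 16, 7, 3]
  [-12, 0, 2, -17, -21]
A^⊗4:
  [-6, 6, 8, -11, -15]
  [-16, -4, -2, -21, -25]
  [-2, 10, 11, -7, -11]
  [5, 17, 19, 0, -4]
  [-19, -7, -5, -24, -28]
Key observation: the optimum is the walk 1->5->5->5->1, with weight 6 + (-7) + (-7) + 2 = -6.
Optimal value attained by: walk 1->5->5->5->1.
Answer: (A^⊗4)[1][1] = -6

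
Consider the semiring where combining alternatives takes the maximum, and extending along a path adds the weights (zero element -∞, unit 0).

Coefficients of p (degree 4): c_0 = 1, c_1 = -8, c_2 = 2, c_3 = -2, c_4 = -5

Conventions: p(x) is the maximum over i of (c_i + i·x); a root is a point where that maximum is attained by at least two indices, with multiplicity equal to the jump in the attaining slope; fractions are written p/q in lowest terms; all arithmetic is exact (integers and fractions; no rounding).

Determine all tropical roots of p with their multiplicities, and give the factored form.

hull edge (i=0, c=1) to (i=2, c=2): slope 1/2, span 2
hull edge (i=2, c=2) to (i=4, c=-5): slope -7/2, span 2
Factored form: p(x) = -5 ⊗ (x ⊕ (-1/2)) ⊗ (x ⊕ (-1/2)) ⊗ (x ⊕ 7/2) ⊗ (x ⊕ 7/2)
Answer: roots = -1/2 (mult 2), 7/2 (mult 2)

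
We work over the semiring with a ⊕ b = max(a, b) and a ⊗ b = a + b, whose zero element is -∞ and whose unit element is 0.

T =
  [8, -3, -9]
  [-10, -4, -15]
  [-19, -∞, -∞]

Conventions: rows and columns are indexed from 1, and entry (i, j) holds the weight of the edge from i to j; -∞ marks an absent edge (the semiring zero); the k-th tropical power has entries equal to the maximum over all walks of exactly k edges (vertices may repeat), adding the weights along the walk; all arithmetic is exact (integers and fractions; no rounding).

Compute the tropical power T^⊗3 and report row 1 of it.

T^⊗2:
  [16, 5, -1]
  [-2, -8, -19]
  [-11, -22, -28]
T^⊗3:
  [24, 13, 7]
  [6, -5, -11]
  [-3, -14, -20]
Answer: row 1 of T^⊗3 = [24, 13, 7]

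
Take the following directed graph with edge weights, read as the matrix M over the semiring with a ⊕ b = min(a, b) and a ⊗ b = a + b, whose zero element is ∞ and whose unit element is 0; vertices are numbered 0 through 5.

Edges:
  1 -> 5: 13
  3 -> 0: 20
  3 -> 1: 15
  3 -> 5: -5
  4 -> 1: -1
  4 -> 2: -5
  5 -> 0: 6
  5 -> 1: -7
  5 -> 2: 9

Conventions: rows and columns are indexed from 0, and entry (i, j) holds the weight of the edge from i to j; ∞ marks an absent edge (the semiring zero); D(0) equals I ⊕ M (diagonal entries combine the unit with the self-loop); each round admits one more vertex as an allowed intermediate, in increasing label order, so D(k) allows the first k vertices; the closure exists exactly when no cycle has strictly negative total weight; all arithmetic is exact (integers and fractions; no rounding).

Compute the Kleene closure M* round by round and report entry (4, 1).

D(0):
  [0, ∞, ∞, ∞, ∞, ∞]
  [∞, 0, ∞, ∞, ∞, 13]
  [∞, ∞, 0, ∞, ∞, ∞]
  [20, 15, ∞, 0, ∞, -5]
  [∞, -1, -5, ∞, 0, ∞]
  [6, -7, 9, ∞, ∞, 0]
D(1):
  [0, ∞, ∞, ∞, ∞, ∞]
  [∞, 0, ∞, ∞, ∞, 13]
  [∞, ∞, 0, ∞, ∞, ∞]
  [20, 15, ∞, 0, ∞, -5]
  [∞, -1, -5, ∞, 0, ∞]
  [6, -7, 9, ∞, ∞, 0]
D(2):
  [0, ∞, ∞, ∞, ∞, ∞]
  [∞, 0, ∞, ∞, ∞, 13]
  [∞, ∞, 0, ∞, ∞, ∞]
  [20, 15, ∞, 0, ∞, -5]
  [∞, -1, -5, ∞, 0, 12]
  [6, -7, 9, ∞, ∞, 0]
D(3):
  [0, ∞, ∞, ∞, ∞, ∞]
  [∞, 0, ∞, ∞, ∞, 13]
  [∞, ∞, 0, ∞, ∞, ∞]
  [20, 15, ∞, 0, ∞, -5]
  [∞, -1, -5, ∞, 0, 12]
  [6, -7, 9, ∞, ∞, 0]
D(4):
  [0, ∞, ∞, ∞, ∞, ∞]
  [∞, 0, ∞, ∞, ∞, 13]
  [∞, ∞, 0, ∞, ∞, ∞]
  [20, 15, ∞, 0, ∞, -5]
  [∞, -1, -5, ∞, 0, 12]
  [6, -7, 9, ∞, ∞, 0]
D(5):
  [0, ∞, ∞, ∞, ∞, ∞]
  [∞, 0, ∞, ∞, ∞, 13]
  [∞, ∞, 0, ∞, ∞, ∞]
  [20, 15, ∞, 0, ∞, -5]
  [∞, -1, -5, ∞, 0, 12]
  [6, -7, 9, ∞, ∞, 0]
D(6):
  [0, ∞, ∞, ∞, ∞, ∞]
  [19, 0, 22, ∞, ∞, 13]
  [∞, ∞, 0, ∞, ∞, ∞]
  [1, -12, 4, 0, ∞, -5]
  [18, -1, -5, ∞, 0, 12]
  [6, -7, 9, ∞, ∞, 0]
Answer: M*[4][1] = -1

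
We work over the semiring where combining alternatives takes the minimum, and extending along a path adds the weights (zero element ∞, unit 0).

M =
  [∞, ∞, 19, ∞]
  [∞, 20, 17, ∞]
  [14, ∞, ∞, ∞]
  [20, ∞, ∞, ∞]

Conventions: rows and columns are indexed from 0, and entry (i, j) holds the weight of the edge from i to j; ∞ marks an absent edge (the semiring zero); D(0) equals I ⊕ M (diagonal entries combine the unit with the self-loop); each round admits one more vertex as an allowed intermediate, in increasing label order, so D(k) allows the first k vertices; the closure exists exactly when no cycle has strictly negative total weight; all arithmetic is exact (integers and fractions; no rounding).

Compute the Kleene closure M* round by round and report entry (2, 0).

D(0):
  [0, ∞, 19, ∞]
  [∞, 0, 17, ∞]
  [14, ∞, 0, ∞]
  [20, ∞, ∞, 0]
D(1):
  [0, ∞, 19, ∞]
  [∞, 0, 17, ∞]
  [14, ∞, 0, ∞]
  [20, ∞, 39, 0]
D(2):
  [0, ∞, 19, ∞]
  [∞, 0, 17, ∞]
  [14, ∞, 0, ∞]
  [20, ∞, 39, 0]
D(3):
  [0, ∞, 19, ∞]
  [31, 0, 17, ∞]
  [14, ∞, 0, ∞]
  [20, ∞, 39, 0]
D(4):
  [0, ∞, 19, ∞]
  [31, 0, 17, ∞]
  [14, ∞, 0, ∞]
  [20, ∞, 39, 0]
Answer: M*[2][0] = 14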